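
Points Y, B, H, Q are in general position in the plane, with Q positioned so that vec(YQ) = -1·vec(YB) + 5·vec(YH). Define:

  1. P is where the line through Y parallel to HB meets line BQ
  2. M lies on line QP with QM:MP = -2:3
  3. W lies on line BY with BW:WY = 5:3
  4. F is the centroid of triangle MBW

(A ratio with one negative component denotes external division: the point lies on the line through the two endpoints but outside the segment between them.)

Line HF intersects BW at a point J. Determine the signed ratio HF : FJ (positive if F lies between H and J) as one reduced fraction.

Assign Y = (0, 0), B = (1, 0), H = (0, 1), Q = (-1, 5) — the answer is frame-independent, so this choice is without loss of generality.
1. P is where the line through Y parallel to HB meets line BQ ⇒ P = (5/3, -5/3)
2. M lies on line QP with QM:MP = -2:3 ⇒ M = (-19/3, 55/3)
3. W lies on line BY with BW:WY = 5:3 ⇒ W = (3/8, 0)
4. F is the centroid of triangle MBW ⇒ F = (-119/72, 55/9)
line HF meets BW at J = (119/368, 0)
F = H + t·(J−H) with t = -46/9, so HF:FJ = -46/9:55/9

HF:FJ = -46/55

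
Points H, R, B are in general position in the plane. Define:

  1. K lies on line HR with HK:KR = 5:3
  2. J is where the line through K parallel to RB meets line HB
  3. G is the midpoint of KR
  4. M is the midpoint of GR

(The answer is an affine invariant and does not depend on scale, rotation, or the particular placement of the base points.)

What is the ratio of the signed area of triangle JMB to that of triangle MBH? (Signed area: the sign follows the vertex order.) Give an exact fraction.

[JMB]:[MBH] = 3/8

Set H = (0, 0), R = (1, 0), B = (0, 1); any affine frame gives the same invariant.
1. K lies on line HR with HK:KR = 5:3 ⇒ K = (5/8, 0)
2. J is where the line through K parallel to RB meets line HB ⇒ J = (0, 5/8)
3. G is the midpoint of KR ⇒ G = (13/16, 0)
4. M is the midpoint of GR ⇒ M = (29/32, 0)
2·[JMB] = 87/256, 2·[MBH] = 29/32
[JMB]:[MBH] = 87/256:29/32 = 3/8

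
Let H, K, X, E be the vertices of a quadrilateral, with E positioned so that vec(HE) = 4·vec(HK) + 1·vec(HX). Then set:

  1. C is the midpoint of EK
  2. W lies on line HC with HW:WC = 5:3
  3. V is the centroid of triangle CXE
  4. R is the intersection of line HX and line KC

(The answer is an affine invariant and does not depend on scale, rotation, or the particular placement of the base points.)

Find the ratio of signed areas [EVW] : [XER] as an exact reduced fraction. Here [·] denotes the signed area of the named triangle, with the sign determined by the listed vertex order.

Work in coordinates with H = (0, 0), K = (1, 0), X = (0, 1), E = (4, 1).
1. C is the midpoint of EK ⇒ C = (5/2, 1/2)
2. W lies on line HC with HW:WC = 5:3 ⇒ W = (25/16, 5/16)
3. V is the centroid of triangle CXE ⇒ V = (13/6, 5/6)
4. R is the intersection of line HX and line KC ⇒ R = (0, -1/3)
2·[EVW] = 41/48, 2·[XER] = -16/3
[EVW]:[XER] = 41/48:-16/3 = -41/256

[EVW]:[XER] = -41/256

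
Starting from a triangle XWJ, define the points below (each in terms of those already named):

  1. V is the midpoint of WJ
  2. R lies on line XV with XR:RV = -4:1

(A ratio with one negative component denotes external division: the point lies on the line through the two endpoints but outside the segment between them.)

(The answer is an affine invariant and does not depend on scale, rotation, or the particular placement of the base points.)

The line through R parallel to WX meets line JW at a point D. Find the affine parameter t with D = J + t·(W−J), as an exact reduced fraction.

t = 1/3

Work in coordinates with X = (0, 0), W = (1, 0), J = (0, 1).
1. V is the midpoint of WJ ⇒ V = (1/2, 1/2)
2. R lies on line XV with XR:RV = -4:1 ⇒ R = (2/3, 2/3)
through R parallel to WX: direction (-1, 0); meets JW at D = (1/3, 2/3)
D = J + t·(W−J) with t = 1/3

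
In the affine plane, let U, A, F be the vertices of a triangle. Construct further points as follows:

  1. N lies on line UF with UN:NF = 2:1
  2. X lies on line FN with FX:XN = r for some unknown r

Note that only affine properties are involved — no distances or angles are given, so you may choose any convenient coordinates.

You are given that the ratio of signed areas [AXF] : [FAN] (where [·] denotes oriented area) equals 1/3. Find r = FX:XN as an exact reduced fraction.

r = 1/2

Assign U = (0, 0), A = (1, 0), F = (0, 1) — the answer is frame-independent, so this choice is without loss of generality.
1. N lies on line UF with UN:NF = 2:1 ⇒ N = (0, 2/3)
2. With FX:XN = r, write λ = r/(r+1) so X = F + λ·(N−F); X is affine-linear in λ
Every point depending on X is an affine combination of X and λ-independent points, so each such coordinate is linear in λ; the λ² term in each signed area is a multiple of (N−F)×(N−F) = 0, so 2·[AXF] and 2·[FAN] are each linear in λ. Evaluating at λ=0 and λ=1:
  2·[AXF] = -1/3·λ,   2·[FAN] = -1/3
So [AXF]:[FAN] = (-1/3·λ) / (-1/3). Setting this equal to 1/3:
  -1/3·λ = 1/3·(-1/3)  ⇒  λ = 1/3
Then r = λ/(1−λ) = (1/3)/(2/3) = 1/2. Check: with r = 1/2, X = (0, 8/9) and [AXF]:[FAN] = 1/3 as required.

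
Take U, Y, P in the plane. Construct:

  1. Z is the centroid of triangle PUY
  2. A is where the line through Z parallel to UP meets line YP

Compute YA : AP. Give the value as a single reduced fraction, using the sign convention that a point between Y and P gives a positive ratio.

YA:AP = 2

Choose coordinates U = (0, 0), Y = (1, 0), P = (0, 1).
1. Z is the centroid of triangle PUY ⇒ Z = (1/3, 1/3)
2. A is where the line through Z parallel to UP meets line YP ⇒ A = (1/3, 2/3)
A = Y + t·(P−Y) with t = 2/3, so YA:AP = t:(1−t) = 2/3:1/3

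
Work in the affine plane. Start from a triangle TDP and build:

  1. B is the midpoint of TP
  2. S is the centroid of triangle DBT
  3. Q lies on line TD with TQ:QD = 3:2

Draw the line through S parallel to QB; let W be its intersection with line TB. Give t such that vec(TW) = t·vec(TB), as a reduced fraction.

Set T = (0, 0), D = (1, 0), P = (0, 1); any affine frame gives the same invariant.
1. B is the midpoint of TP ⇒ B = (0, 1/2)
2. S is the centroid of triangle DBT ⇒ S = (1/3, 1/6)
3. Q lies on line TD with TQ:QD = 3:2 ⇒ Q = (3/5, 0)
through S parallel to QB: direction (-3/5, 1/2); meets TB at W = (0, 4/9)
W = T + t·(B−T) with t = 8/9

t = 8/9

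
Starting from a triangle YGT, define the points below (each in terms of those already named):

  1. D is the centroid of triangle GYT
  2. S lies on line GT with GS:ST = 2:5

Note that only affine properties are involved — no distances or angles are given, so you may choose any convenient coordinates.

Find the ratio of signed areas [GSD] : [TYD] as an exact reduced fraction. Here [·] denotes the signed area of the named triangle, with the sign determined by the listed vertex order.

Assign Y = (0, 0), G = (1, 0), T = (0, 1) — the answer is frame-independent, so this choice is without loss of generality.
1. D is the centroid of triangle GYT ⇒ D = (1/3, 1/3)
2. S lies on line GT with GS:ST = 2:5 ⇒ S = (5/7, 2/7)
2·[GSD] = 2/21, 2·[TYD] = 1/3
[GSD]:[TYD] = 2/21:1/3 = 2/7

[GSD]:[TYD] = 2/7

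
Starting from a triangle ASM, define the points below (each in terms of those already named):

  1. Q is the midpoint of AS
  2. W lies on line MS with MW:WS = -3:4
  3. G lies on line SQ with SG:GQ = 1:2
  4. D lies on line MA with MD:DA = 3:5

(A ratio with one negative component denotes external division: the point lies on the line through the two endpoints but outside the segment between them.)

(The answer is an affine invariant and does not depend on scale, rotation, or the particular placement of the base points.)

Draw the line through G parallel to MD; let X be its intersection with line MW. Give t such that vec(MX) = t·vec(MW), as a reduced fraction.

t = -5/18

Assign A = (0, 0), S = (1, 0), M = (0, 1) — the answer is frame-independent, so this choice is without loss of generality.
1. Q is the midpoint of AS ⇒ Q = (1/2, 0)
2. W lies on line MS with MW:WS = -3:4 ⇒ W = (-3, 4)
3. G lies on line SQ with SG:GQ = 1:2 ⇒ G = (5/6, 0)
4. D lies on line MA with MD:DA = 3:5 ⇒ D = (0, 5/8)
through G parallel to MD: direction (0, -3/8); meets MW at X = (5/6, 1/6)
X = M + t·(W−M) with t = -5/18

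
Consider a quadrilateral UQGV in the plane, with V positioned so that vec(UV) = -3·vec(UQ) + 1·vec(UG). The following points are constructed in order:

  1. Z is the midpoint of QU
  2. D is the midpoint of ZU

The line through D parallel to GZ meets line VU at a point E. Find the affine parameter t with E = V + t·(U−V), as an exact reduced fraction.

Work in coordinates with U = (0, 0), Q = (1, 0), G = (0, 1), V = (-3, 1).
1. Z is the midpoint of QU ⇒ Z = (1/2, 0)
2. D is the midpoint of ZU ⇒ D = (1/4, 0)
through D parallel to GZ: direction (1/2, -1); meets VU at E = (3/10, -1/10)
E = V + t·(U−V) with t = 11/10

t = 11/10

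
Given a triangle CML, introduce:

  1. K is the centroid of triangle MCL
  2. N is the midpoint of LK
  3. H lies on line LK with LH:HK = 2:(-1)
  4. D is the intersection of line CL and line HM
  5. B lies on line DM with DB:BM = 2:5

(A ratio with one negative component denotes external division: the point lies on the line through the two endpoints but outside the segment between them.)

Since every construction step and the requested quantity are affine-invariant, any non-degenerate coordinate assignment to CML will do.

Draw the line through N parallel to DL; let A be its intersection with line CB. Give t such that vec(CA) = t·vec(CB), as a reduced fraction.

t = 7/12

Choose coordinates C = (0, 0), M = (1, 0), L = (0, 1).
1. K is the centroid of triangle MCL ⇒ K = (1/3, 1/3)
2. N is the midpoint of LK ⇒ N = (1/6, 2/3)
3. H lies on line LK with LH:HK = 2:(-1) ⇒ H = (2/3, -1/3)
4. D is the intersection of line CL and line HM ⇒ D = (0, -1)
5. B lies on line DM with DB:BM = 2:5 ⇒ B = (2/7, -5/7)
through N parallel to DL: direction (0, 2); meets CB at A = (1/6, -5/12)
A = C + t·(B−C) with t = 7/12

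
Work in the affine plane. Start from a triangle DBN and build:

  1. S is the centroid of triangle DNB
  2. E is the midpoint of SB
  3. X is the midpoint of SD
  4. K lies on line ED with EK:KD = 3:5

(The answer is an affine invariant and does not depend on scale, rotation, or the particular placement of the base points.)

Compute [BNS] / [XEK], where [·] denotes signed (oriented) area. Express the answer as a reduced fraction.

Choose coordinates D = (0, 0), B = (1, 0), N = (0, 1).
1. S is the centroid of triangle DNB ⇒ S = (1/3, 1/3)
2. E is the midpoint of SB ⇒ E = (2/3, 1/6)
3. X is the midpoint of SD ⇒ X = (1/6, 1/6)
4. K lies on line ED with EK:KD = 3:5 ⇒ K = (5/12, 5/48)
2·[BNS] = 1/3, 2·[XEK] = -1/32
[BNS]:[XEK] = 1/3:-1/32 = -32/3

[BNS]:[XEK] = -32/3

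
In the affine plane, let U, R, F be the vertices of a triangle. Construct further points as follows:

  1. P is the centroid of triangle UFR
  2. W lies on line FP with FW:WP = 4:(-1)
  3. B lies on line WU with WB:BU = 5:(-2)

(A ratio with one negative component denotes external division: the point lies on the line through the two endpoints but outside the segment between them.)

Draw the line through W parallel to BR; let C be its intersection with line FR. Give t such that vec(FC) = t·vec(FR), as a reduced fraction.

t = 32/37

Work in coordinates with U = (0, 0), R = (1, 0), F = (0, 1).
1. P is the centroid of triangle UFR ⇒ P = (1/3, 1/3)
2. W lies on line FP with FW:WP = 4:(-1) ⇒ W = (4/9, 1/9)
3. B lies on line WU with WB:BU = 5:(-2) ⇒ B = (-8/27, -2/27)
through W parallel to BR: direction (35/27, 2/27); meets FR at C = (32/37, 5/37)
C = F + t·(R−F) with t = 32/37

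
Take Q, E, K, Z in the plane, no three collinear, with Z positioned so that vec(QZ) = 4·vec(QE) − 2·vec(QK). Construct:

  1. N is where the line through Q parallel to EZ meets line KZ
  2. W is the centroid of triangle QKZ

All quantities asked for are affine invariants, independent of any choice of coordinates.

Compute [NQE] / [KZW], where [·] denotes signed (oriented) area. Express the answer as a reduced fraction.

[NQE]:[KZW] = 6

Choose coordinates Q = (0, 0), E = (1, 0), K = (0, 1), Z = (4, -2).
1. N is where the line through Q parallel to EZ meets line KZ ⇒ N = (12, -8)
2. W is the centroid of triangle QKZ ⇒ W = (4/3, -1/3)
2·[NQE] = -8, 2·[KZW] = -4/3
[NQE]:[KZW] = -8:-4/3 = 6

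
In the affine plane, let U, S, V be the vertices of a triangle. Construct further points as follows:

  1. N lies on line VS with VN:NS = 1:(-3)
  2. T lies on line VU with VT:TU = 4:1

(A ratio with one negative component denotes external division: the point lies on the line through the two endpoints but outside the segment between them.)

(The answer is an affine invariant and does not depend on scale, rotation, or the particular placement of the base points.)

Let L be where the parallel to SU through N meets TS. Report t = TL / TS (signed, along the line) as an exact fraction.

t = -13/2

Set U = (0, 0), S = (1, 0), V = (0, 1); any affine frame gives the same invariant.
1. N lies on line VS with VN:NS = 1:(-3) ⇒ N = (-1/2, 3/2)
2. T lies on line VU with VT:TU = 4:1 ⇒ T = (0, 1/5)
through N parallel to SU: direction (-1, 0); meets TS at L = (-13/2, 3/2)
L = T + t·(S−T) with t = -13/2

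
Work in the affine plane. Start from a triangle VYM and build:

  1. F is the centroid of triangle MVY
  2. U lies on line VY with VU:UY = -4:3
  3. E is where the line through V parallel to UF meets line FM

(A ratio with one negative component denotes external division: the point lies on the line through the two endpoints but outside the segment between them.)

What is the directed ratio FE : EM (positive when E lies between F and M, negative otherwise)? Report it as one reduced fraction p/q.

Choose coordinates V = (0, 0), Y = (1, 0), M = (0, 1).
1. F is the centroid of triangle MVY ⇒ F = (1/3, 1/3)
2. U lies on line VY with VU:UY = -4:3 ⇒ U = (4, 0)
3. E is where the line through V parallel to UF meets line FM ⇒ E = (11/21, -1/21)
E = F + t·(M−F) with t = -4/7, so FE:EM = t:(1−t) = -4/7:11/7

FE:EM = -4/11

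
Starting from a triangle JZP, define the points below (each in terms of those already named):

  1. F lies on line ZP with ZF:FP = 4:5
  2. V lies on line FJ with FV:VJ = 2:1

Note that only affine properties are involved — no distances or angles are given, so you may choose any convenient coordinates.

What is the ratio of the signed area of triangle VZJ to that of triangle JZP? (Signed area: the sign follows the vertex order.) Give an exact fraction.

Work in coordinates with J = (0, 0), Z = (1, 0), P = (0, 1).
1. F lies on line ZP with ZF:FP = 4:5 ⇒ F = (5/9, 4/9)
2. V lies on line FJ with FV:VJ = 2:1 ⇒ V = (5/27, 4/27)
2·[VZJ] = -4/27, 2·[JZP] = 1
[VZJ]:[JZP] = -4/27:1 = -4/27

[VZJ]:[JZP] = -4/27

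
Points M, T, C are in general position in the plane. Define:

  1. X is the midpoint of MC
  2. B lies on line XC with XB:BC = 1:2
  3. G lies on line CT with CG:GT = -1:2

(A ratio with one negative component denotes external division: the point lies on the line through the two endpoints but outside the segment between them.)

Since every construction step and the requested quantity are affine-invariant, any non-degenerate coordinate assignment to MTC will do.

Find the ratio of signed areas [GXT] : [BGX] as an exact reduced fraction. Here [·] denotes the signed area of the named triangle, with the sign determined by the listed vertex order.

Choose coordinates M = (0, 0), T = (1, 0), C = (0, 1).
1. X is the midpoint of MC ⇒ X = (0, 1/2)
2. B lies on line XC with XB:BC = 1:2 ⇒ B = (0, 2/3)
3. G lies on line CT with CG:GT = -1:2 ⇒ G = (-1, 2)
2·[GXT] = 1, 2·[BGX] = 1/6
[GXT]:[BGX] = 1:1/6 = 6

[GXT]:[BGX] = 6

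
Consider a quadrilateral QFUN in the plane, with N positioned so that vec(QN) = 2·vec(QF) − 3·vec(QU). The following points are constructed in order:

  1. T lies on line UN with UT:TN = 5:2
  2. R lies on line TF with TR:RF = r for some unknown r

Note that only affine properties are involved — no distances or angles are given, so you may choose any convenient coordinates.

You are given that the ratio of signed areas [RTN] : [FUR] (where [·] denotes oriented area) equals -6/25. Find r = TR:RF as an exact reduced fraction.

r = -3/5

Work in coordinates with Q = (0, 0), F = (1, 0), U = (0, 1), N = (2, -3).
1. T lies on line UN with UT:TN = 5:2 ⇒ T = (10/7, -13/7)
2. With TR:RF = r, write λ = r/(r+1) so R = T + λ·(F−T); R is affine-linear in λ
Every point depending on R is an affine combination of R and λ-independent points, so each such coordinate is linear in λ; the λ² term in each signed area is a multiple of (F−T)×(F−T) = 0, so 2·[RTN] and 2·[FUR] are each linear in λ. Evaluating at λ=0 and λ=1:
  2·[RTN] = 4/7·λ,   2·[FUR] = -10/7·λ + 10/7
So [RTN]:[FUR] = (4/7·λ) / (-10/7·λ + 10/7). Setting this equal to -6/25:
  4/7·λ = -6/25·(-10/7·λ + 10/7)  ⇒  λ = -3/2
Then r = λ/(1−λ) = (-3/2)/(5/2) = -3/5. Check: with r = -3/5, R = (29/14, -65/14) and [RTN]:[FUR] = -6/25 as required.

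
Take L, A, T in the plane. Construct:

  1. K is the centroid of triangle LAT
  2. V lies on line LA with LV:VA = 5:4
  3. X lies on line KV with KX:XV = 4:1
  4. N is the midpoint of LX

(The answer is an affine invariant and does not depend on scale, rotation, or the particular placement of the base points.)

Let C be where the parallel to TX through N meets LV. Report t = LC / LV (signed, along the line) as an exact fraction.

Work in coordinates with L = (0, 0), A = (1, 0), T = (0, 1).
1. K is the centroid of triangle LAT ⇒ K = (1/3, 1/3)
2. V lies on line LA with LV:VA = 5:4 ⇒ V = (5/9, 0)
3. X lies on line KV with KX:XV = 4:1 ⇒ X = (23/45, 1/15)
4. N is the midpoint of LX ⇒ N = (23/90, 1/30)
through N parallel to TX: direction (23/45, -14/15); meets LV at C = (23/84, 0)
C = L + t·(V−L) with t = 69/140

t = 69/140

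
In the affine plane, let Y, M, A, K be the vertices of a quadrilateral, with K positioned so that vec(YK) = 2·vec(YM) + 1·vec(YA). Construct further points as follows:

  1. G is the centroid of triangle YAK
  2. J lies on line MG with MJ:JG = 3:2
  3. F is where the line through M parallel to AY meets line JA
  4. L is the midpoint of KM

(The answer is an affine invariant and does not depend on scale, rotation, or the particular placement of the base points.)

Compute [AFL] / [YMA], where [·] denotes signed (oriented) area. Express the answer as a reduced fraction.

Assign Y = (0, 0), M = (1, 0), A = (0, 1), K = (2, 1) — the answer is frame-independent, so this choice is without loss of generality.
1. G is the centroid of triangle YAK ⇒ G = (2/3, 2/3)
2. J lies on line MG with MJ:JG = 3:2 ⇒ J = (4/5, 2/5)
3. F is where the line through M parallel to AY meets line JA ⇒ F = (1, 1/4)
4. L is the midpoint of KM ⇒ L = (3/2, 1/2)
2·[AFL] = 5/8, 2·[YMA] = 1
[AFL]:[YMA] = 5/8:1 = 5/8

[AFL]:[YMA] = 5/8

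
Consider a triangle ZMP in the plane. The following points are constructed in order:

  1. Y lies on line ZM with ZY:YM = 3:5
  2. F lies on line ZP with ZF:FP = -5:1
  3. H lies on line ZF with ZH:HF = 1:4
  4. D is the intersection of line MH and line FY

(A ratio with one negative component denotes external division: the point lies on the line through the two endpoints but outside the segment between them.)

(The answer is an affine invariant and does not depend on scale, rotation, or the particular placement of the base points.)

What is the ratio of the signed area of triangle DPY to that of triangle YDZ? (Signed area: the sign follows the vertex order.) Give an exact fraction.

[DPY]:[YDZ] = 1/5

Work in coordinates with Z = (0, 0), M = (1, 0), P = (0, 1).
1. Y lies on line ZM with ZY:YM = 3:5 ⇒ Y = (3/8, 0)
2. F lies on line ZP with ZF:FP = -5:1 ⇒ F = (0, 5/4)
3. H lies on line ZF with ZH:HF = 1:4 ⇒ H = (0, 1/4)
4. D is the intersection of line MH and line FY ⇒ D = (12/37, 25/148)
2·[DPY] = 15/1184, 2·[YDZ] = 75/1184
[DPY]:[YDZ] = 15/1184:75/1184 = 1/5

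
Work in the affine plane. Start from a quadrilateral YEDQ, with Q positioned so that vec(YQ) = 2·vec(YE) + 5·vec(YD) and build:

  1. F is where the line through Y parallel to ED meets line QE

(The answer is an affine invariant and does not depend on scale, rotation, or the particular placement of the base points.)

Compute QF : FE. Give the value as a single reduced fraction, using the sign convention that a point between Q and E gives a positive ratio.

Choose coordinates Y = (0, 0), E = (1, 0), D = (0, 1), Q = (2, 5).
1. F is where the line through Y parallel to ED meets line QE ⇒ F = (5/6, -5/6)
F = Q + t·(E−Q) with t = 7/6, so QF:FE = t:(1−t) = 7/6:-1/6

QF:FE = -7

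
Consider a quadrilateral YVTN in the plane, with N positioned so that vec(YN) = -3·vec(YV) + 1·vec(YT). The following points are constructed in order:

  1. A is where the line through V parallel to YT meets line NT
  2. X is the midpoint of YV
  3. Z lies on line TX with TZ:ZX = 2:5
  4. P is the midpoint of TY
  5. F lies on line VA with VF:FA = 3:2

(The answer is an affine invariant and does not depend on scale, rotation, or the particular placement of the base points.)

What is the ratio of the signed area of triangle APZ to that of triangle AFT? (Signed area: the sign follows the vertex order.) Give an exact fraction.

[APZ]:[AFT] = 5/14

Assign Y = (0, 0), V = (1, 0), T = (0, 1), N = (-3, 1) — the answer is frame-independent, so this choice is without loss of generality.
1. A is where the line through V parallel to YT meets line NT ⇒ A = (1, 1)
2. X is the midpoint of YV ⇒ X = (1/2, 0)
3. Z lies on line TX with TZ:ZX = 2:5 ⇒ Z = (1/7, 5/7)
4. P is the midpoint of TY ⇒ P = (0, 1/2)
5. F lies on line VA with VF:FA = 3:2 ⇒ F = (1, 3/5)
2·[APZ] = -1/7, 2·[AFT] = -2/5
[APZ]:[AFT] = -1/7:-2/5 = 5/14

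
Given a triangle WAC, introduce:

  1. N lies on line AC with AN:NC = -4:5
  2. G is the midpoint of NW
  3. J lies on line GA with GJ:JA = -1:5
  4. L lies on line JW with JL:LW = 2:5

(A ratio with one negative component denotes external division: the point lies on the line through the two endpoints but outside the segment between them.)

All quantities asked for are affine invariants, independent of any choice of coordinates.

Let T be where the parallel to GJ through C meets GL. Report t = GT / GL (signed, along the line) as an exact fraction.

Choose coordinates W = (0, 0), A = (1, 0), C = (0, 1).
1. N lies on line AC with AN:NC = -4:5 ⇒ N = (5, -4)
2. G is the midpoint of NW ⇒ G = (5/2, -2)
3. J lies on line GA with GJ:JA = -1:5 ⇒ J = (23/8, -5/2)
4. L lies on line JW with JL:LW = 2:5 ⇒ L = (115/56, -25/14)
through C parallel to GJ: direction (3/8, -1/2); meets GL at T = (135/64, -29/16)
T = G + t·(L−G) with t = 7/8

t = 7/8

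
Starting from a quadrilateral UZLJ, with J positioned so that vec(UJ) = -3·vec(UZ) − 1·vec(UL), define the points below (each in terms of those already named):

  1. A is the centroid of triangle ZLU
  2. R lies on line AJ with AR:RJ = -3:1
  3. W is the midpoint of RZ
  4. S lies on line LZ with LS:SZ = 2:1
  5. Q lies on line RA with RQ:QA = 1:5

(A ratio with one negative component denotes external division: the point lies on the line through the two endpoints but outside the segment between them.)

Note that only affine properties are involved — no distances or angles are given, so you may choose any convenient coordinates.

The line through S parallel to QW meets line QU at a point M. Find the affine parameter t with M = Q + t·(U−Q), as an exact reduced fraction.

t = 13/9

Choose coordinates U = (0, 0), Z = (1, 0), L = (0, 1), J = (-3, -1).
1. A is the centroid of triangle ZLU ⇒ A = (1/3, 1/3)
2. R lies on line AJ with AR:RJ = -3:1 ⇒ R = (-14/3, -5/3)
3. W is the midpoint of RZ ⇒ W = (-11/6, -5/6)
4. S lies on line LZ with LS:SZ = 2:1 ⇒ S = (2/3, 1/3)
5. Q lies on line RA with RQ:QA = 1:5 ⇒ Q = (-23/6, -4/3)
through S parallel to QW: direction (2, 1/2); meets QU at M = (46/27, 16/27)
M = Q + t·(U−Q) with t = 13/9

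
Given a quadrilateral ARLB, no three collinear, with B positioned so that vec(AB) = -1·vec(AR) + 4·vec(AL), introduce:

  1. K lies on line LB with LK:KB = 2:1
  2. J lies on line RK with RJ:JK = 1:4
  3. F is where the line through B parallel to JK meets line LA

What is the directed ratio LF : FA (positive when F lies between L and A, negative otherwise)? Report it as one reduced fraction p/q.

LF:FA = -6/11

Assign A = (0, 0), R = (1, 0), L = (0, 1), B = (-1, 4) — the answer is frame-independent, so this choice is without loss of generality.
1. K lies on line LB with LK:KB = 2:1 ⇒ K = (-2/3, 3)
2. J lies on line RK with RJ:JK = 1:4 ⇒ J = (2/3, 3/5)
3. F is where the line through B parallel to JK meets line LA ⇒ F = (0, 11/5)
F = L + t·(A−L) with t = -6/5, so LF:FA = t:(1−t) = -6/5:11/5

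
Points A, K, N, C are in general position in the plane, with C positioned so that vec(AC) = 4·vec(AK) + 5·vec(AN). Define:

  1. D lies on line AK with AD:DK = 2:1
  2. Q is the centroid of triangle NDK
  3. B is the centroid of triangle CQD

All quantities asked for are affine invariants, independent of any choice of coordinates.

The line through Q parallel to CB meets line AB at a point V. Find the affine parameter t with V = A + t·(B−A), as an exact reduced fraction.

t = 28/43

Choose coordinates A = (0, 0), K = (1, 0), N = (0, 1), C = (4, 5).
1. D lies on line AK with AD:DK = 2:1 ⇒ D = (2/3, 0)
2. Q is the centroid of triangle NDK ⇒ Q = (5/9, 1/3)
3. B is the centroid of triangle CQD ⇒ B = (47/27, 16/9)
through Q parallel to CB: direction (-61/27, -29/9); meets AB at V = (1316/1161, 448/387)
V = A + t·(B−A) with t = 28/43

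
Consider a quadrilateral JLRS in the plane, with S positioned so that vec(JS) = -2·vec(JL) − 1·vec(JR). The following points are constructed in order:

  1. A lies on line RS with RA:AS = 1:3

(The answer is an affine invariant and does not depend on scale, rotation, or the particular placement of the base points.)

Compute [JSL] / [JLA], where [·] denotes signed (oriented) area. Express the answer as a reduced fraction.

[JSL]:[JLA] = 2

Assign J = (0, 0), L = (1, 0), R = (0, 1), S = (-2, -1) — the answer is frame-independent, so this choice is without loss of generality.
1. A lies on line RS with RA:AS = 1:3 ⇒ A = (-1/2, 1/2)
2·[JSL] = 1, 2·[JLA] = 1/2
[JSL]:[JLA] = 1:1/2 = 2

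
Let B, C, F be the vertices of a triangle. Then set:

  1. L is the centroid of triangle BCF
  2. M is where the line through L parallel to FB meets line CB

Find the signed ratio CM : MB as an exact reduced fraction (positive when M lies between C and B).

CM:MB = 2

Assign B = (0, 0), C = (1, 0), F = (0, 1) — the answer is frame-independent, so this choice is without loss of generality.
1. L is the centroid of triangle BCF ⇒ L = (1/3, 1/3)
2. M is where the line through L parallel to FB meets line CB ⇒ M = (1/3, 0)
M = C + t·(B−C) with t = 2/3, so CM:MB = t:(1−t) = 2/3:1/3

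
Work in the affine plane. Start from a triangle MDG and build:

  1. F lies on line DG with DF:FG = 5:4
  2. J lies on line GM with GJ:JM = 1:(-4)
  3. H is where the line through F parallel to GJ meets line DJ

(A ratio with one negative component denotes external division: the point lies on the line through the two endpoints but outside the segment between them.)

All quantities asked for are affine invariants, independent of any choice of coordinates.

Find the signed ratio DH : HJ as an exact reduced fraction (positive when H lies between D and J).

Assign M = (0, 0), D = (1, 0), G = (0, 1) — the answer is frame-independent, so this choice is without loss of generality.
1. F lies on line DG with DF:FG = 5:4 ⇒ F = (4/9, 5/9)
2. J lies on line GM with GJ:JM = 1:(-4) ⇒ J = (0, 4/3)
3. H is where the line through F parallel to GJ meets line DJ ⇒ H = (4/9, 20/27)
H = D + t·(J−D) with t = 5/9, so DH:HJ = t:(1−t) = 5/9:4/9

DH:HJ = 5/4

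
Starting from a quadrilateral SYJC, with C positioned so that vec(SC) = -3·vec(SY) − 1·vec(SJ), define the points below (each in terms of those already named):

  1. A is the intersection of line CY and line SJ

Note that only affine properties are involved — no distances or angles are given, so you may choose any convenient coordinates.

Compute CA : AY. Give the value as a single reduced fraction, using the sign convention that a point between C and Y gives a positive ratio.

Set S = (0, 0), Y = (1, 0), J = (0, 1), C = (-3, -1); any affine frame gives the same invariant.
1. A is the intersection of line CY and line SJ ⇒ A = (0, -1/4)
A = C + t·(Y−C) with t = 3/4, so CA:AY = t:(1−t) = 3/4:1/4

CA:AY = 3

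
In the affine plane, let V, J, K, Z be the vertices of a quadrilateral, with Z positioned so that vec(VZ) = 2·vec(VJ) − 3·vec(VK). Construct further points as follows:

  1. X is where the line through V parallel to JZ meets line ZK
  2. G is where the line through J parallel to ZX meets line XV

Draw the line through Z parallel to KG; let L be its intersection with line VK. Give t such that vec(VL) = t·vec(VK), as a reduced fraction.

Assign V = (0, 0), J = (1, 0), K = (0, 1), Z = (2, -3) — the answer is frame-independent, so this choice is without loss of generality.
1. X is where the line through V parallel to JZ meets line ZK ⇒ X = (-1, 3)
2. G is where the line through J parallel to ZX meets line XV ⇒ G = (-2, 6)
through Z parallel to KG: direction (-2, 5); meets VK at L = (0, 2)
L = V + t·(K−V) with t = 2

t = 2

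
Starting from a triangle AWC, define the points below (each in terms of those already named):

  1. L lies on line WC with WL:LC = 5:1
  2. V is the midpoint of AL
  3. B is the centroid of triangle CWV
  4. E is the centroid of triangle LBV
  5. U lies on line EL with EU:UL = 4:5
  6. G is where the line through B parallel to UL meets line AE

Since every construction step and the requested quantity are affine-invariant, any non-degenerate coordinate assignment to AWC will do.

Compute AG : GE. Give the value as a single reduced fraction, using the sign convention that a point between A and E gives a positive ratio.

Work in coordinates with A = (0, 0), W = (1, 0), C = (0, 1).
1. L lies on line WC with WL:LC = 5:1 ⇒ L = (1/6, 5/6)
2. V is the midpoint of AL ⇒ V = (1/12, 5/12)
3. B is the centroid of triangle CWV ⇒ B = (13/36, 17/36)
4. E is the centroid of triangle LBV ⇒ E = (11/54, 31/54)
5. U lies on line EL with EU:UL = 4:5 ⇒ U = (91/486, 335/486)
6. G is where the line through B parallel to UL meets line AE ⇒ G = (11/36, 31/36)
G = A + t·(E−A) with t = 3/2, so AG:GE = t:(1−t) = 3/2:-1/2

AG:GE = -3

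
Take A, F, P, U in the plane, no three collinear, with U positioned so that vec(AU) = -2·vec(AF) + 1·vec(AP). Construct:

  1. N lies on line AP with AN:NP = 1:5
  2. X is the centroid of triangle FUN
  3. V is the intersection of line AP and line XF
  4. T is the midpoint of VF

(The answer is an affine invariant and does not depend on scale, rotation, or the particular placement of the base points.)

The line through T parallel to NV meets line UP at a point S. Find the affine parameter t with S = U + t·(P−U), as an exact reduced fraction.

Work in coordinates with A = (0, 0), F = (1, 0), P = (0, 1), U = (-2, 1).
1. N lies on line AP with AN:NP = 1:5 ⇒ N = (0, 1/6)
2. X is the centroid of triangle FUN ⇒ X = (-1/3, 7/18)
3. V is the intersection of line AP and line XF ⇒ V = (0, 7/24)
4. T is the midpoint of VF ⇒ T = (1/2, 7/48)
through T parallel to NV: direction (0, 1/8); meets UP at S = (1/2, 1)
S = U + t·(P−U) with t = 5/4

t = 5/4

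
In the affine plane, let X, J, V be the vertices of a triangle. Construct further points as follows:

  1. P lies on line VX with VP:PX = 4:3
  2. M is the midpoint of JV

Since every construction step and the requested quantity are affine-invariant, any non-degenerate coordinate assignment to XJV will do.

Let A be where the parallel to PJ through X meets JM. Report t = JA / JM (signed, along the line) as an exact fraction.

Assign X = (0, 0), J = (1, 0), V = (0, 1) — the answer is frame-independent, so this choice is without loss of generality.
1. P lies on line VX with VP:PX = 4:3 ⇒ P = (0, 3/7)
2. M is the midpoint of JV ⇒ M = (1/2, 1/2)
through X parallel to PJ: direction (1, -3/7); meets JM at A = (7/4, -3/4)
A = J + t·(M−J) with t = -3/2

t = -3/2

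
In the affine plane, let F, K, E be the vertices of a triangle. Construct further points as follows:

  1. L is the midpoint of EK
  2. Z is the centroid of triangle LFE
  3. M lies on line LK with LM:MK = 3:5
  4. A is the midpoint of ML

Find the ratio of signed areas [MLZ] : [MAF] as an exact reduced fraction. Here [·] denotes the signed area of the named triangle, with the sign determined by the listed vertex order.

Work in coordinates with F = (0, 0), K = (1, 0), E = (0, 1).
1. L is the midpoint of EK ⇒ L = (1/2, 1/2)
2. Z is the centroid of triangle LFE ⇒ Z = (1/6, 1/2)
3. M lies on line LK with LM:MK = 3:5 ⇒ M = (11/16, 5/16)
4. A is the midpoint of ML ⇒ A = (19/32, 13/32)
2·[MLZ] = 1/16, 2·[MAF] = 3/32
[MLZ]:[MAF] = 1/16:3/32 = 2/3

[MLZ]:[MAF] = 2/3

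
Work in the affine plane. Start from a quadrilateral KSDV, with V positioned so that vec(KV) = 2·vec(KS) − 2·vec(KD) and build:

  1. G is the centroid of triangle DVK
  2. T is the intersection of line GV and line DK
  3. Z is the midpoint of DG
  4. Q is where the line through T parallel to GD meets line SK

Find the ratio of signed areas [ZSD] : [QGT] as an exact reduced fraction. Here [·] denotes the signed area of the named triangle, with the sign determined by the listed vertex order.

[ZSD]:[QGT] = 8/3

Choose coordinates K = (0, 0), S = (1, 0), D = (0, 1), V = (2, -2).
1. G is the centroid of triangle DVK ⇒ G = (2/3, -1/3)
2. T is the intersection of line GV and line DK ⇒ T = (0, 1/2)
3. Z is the midpoint of DG ⇒ Z = (1/3, 1/3)
4. Q is where the line through T parallel to GD meets line SK ⇒ Q = (1/4, 0)
2·[ZSD] = 1/3, 2·[QGT] = 1/8
[ZSD]:[QGT] = 1/3:1/8 = 8/3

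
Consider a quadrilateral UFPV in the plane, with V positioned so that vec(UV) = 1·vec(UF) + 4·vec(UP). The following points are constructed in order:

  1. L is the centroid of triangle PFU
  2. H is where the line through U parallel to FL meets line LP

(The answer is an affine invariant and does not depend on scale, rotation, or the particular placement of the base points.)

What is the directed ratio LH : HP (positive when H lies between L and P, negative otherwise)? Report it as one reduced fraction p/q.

Assign U = (0, 0), F = (1, 0), P = (0, 1), V = (1, 4) — the answer is frame-independent, so this choice is without loss of generality.
1. L is the centroid of triangle PFU ⇒ L = (1/3, 1/3)
2. H is where the line through U parallel to FL meets line LP ⇒ H = (2/3, -1/3)
H = L + t·(P−L) with t = -1, so LH:HP = t:(1−t) = -1:2

LH:HP = -1/2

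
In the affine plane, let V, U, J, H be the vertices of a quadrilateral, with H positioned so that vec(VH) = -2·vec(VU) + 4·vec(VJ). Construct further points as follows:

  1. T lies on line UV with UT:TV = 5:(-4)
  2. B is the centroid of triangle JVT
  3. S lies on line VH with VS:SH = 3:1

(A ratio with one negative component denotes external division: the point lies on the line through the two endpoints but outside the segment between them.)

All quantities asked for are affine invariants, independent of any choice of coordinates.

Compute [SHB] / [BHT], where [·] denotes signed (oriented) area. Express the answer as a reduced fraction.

[SHB]:[BHT] = 7/60

Assign V = (0, 0), U = (1, 0), J = (0, 1), H = (-2, 4) — the answer is frame-independent, so this choice is without loss of generality.
1. T lies on line UV with UT:TV = 5:(-4) ⇒ T = (-4, 0)
2. B is the centroid of triangle JVT ⇒ B = (-4/3, 1/3)
3. S lies on line VH with VS:SH = 3:1 ⇒ S = (-3/2, 3)
2·[SHB] = 7/6, 2·[BHT] = 10
[SHB]:[BHT] = 7/6:10 = 7/60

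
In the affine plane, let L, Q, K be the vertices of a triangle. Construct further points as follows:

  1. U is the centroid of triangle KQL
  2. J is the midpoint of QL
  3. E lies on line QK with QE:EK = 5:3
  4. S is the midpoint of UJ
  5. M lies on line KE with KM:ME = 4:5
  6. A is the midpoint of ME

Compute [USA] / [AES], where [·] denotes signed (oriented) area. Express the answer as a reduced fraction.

[USA]:[AES] = -13/25

Assign L = (0, 0), Q = (1, 0), K = (0, 1) — the answer is frame-independent, so this choice is without loss of generality.
1. U is the centroid of triangle KQL ⇒ U = (1/3, 1/3)
2. J is the midpoint of QL ⇒ J = (1/2, 0)
3. E lies on line QK with QE:EK = 5:3 ⇒ E = (3/8, 5/8)
4. S is the midpoint of UJ ⇒ S = (5/12, 1/6)
5. M lies on line KE with KM:ME = 4:5 ⇒ M = (1/6, 5/6)
6. A is the midpoint of ME ⇒ A = (13/48, 35/48)
2·[USA] = 13/576, 2·[AES] = -25/576
[USA]:[AES] = 13/576:-25/576 = -13/25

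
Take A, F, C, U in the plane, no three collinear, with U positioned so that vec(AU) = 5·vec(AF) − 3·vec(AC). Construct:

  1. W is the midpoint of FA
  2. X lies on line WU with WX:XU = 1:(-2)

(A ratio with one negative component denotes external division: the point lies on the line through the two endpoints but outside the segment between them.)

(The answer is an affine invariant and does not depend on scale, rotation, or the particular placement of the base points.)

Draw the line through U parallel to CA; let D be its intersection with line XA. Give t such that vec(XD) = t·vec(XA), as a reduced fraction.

Choose coordinates A = (0, 0), F = (1, 0), C = (0, 1), U = (5, -3).
1. W is the midpoint of FA ⇒ W = (1/2, 0)
2. X lies on line WU with WX:XU = 1:(-2) ⇒ X = (-4, 3)
through U parallel to CA: direction (0, -1); meets XA at D = (5, -15/4)
D = X + t·(A−X) with t = 9/4

t = 9/4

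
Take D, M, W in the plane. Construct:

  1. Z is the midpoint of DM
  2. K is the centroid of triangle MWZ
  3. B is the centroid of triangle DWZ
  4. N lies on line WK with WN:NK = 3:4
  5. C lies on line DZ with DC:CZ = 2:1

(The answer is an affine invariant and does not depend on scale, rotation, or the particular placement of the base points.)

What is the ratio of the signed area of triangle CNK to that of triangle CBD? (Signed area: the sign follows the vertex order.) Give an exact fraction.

[CNK]:[CBD] = -10/7

Set D = (0, 0), M = (1, 0), W = (0, 1); any affine frame gives the same invariant.
1. Z is the midpoint of DM ⇒ Z = (1/2, 0)
2. K is the centroid of triangle MWZ ⇒ K = (1/2, 1/3)
3. B is the centroid of triangle DWZ ⇒ B = (1/6, 1/3)
4. N lies on line WK with WN:NK = 3:4 ⇒ N = (3/14, 5/7)
5. C lies on line DZ with DC:CZ = 2:1 ⇒ C = (1/3, 0)
2·[CNK] = -10/63, 2·[CBD] = 1/9
[CNK]:[CBD] = -10/63:1/9 = -10/7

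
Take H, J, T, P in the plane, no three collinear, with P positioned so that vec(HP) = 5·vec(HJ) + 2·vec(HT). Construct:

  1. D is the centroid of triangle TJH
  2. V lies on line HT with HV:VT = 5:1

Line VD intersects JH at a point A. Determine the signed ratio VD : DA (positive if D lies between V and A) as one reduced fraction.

Assign H = (0, 0), J = (1, 0), T = (0, 1), P = (5, 2) — the answer is frame-independent, so this choice is without loss of generality.
1. D is the centroid of triangle TJH ⇒ D = (1/3, 1/3)
2. V lies on line HT with HV:VT = 5:1 ⇒ V = (0, 5/6)
line VD meets JH at A = (5/9, 0)
D = V + t·(A−V) with t = 3/5, so VD:DA = 3/5:2/5

VD:DA = 3/2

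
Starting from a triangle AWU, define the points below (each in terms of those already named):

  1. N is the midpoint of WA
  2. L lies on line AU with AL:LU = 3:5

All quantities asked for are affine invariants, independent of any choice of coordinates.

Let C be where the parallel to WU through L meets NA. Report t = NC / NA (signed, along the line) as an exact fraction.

Assign A = (0, 0), W = (1, 0), U = (0, 1) — the answer is frame-independent, so this choice is without loss of generality.
1. N is the midpoint of WA ⇒ N = (1/2, 0)
2. L lies on line AU with AL:LU = 3:5 ⇒ L = (0, 3/8)
through L parallel to WU: direction (-1, 1); meets NA at C = (3/8, 0)
C = N + t·(A−N) with t = 1/4

t = 1/4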